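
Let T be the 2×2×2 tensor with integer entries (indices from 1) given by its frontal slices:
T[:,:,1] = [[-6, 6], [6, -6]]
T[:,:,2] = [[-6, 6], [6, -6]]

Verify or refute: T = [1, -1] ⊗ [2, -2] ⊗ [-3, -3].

Yes

Reconstruct entrywise from the claimed factors. For example, T[1,1,2] = -6 and Σₗ aₗ[1]bₗ[1]cₗ[2] = (1)·(2)·(-3) = -6; checking all 8 entries, every one matches. The claim holds.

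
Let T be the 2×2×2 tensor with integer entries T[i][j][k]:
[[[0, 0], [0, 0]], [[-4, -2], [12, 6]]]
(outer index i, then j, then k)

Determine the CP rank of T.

1

Lower bound: T ≠ 0 (e.g. T[1,0,0] = -4), so rank(T) ≥ 1.
Upper bound: if T = a ⊗ b ⊗ c then every fibre of T is a multiple of the corresponding factor, so read the factors off the fibres through the nonzero entry T[1,0,0] = -4.
The mode-1 fibre T[:,0,0] = [0, -4] gives a = [0, 1] (primitive direction); the mode-2 fibre T[1,:,0] = [-4, 12] gives b = [1, -3]; then c[k] = T[1,0,k] / (a[1]·b[0]) = [-4, -2] / 1 = [-4, -2].
Expanding [0, 1] ⊗ [1, -3] ⊗ [-4, -2] reproduces all 8 entries of T, so T = [0, 1] ⊗ [1, -3] ⊗ [-4, -2] and rank(T) ≤ 1.
These bounds meet, so rank(T) = 1.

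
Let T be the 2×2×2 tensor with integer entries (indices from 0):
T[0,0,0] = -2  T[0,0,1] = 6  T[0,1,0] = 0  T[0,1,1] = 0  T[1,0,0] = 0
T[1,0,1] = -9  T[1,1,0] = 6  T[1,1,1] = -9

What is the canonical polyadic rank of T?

Lower bound: the mode-3 unfolding of T (rows indexed by k, columns by (i,j) = (0,0), (0,1), (1,0), (1,1)) is [[-2, 0, 0, 6], [6, 0, -9, -9]].
There the 2×2 minor on rows k ∈ {0, 1}, columns (i,j) ∈ {(0,0), (1,0)} is det [[-2, 0], [6, -9]] = 18 ≠ 0, so this unfolding has rank ≥ 2; CP rank is at least every unfolding rank, so rank(T) ≥ 2. (This is only a lower bound: in general the CP rank may exceed every unfolding rank, so we still need to exhibit 2 rank-1 terms summing to T.)
Upper bound — finding two terms. Write S_k = T[:,:,k] for the frontal slices: S₀ = [[-2, 0], [0, 6]], S₁ = [[6, 0], [-9, -9]].
If T = a₁ (x) b₁ (x) c₁ + a₂ (x) b₂ (x) c₂ then each S_k = c₁[k]·a₁b₁ᵀ + c₂[k]·a₂b₂ᵀ. S₀ and S₁ are linearly independent, so a₁b₁ᵀ and a₂b₂ᵀ must span the same plane of matrices: they are the rank-1 matrices of the form x·S₀ + y·S₁.
det(x·S₀ + y·S₁) is −12·x² + 54·xy − 54·y² = (-6)·(2·x − 3·y)(x − 3·y), vanishing at (x:y) = (3:2) and (3:1).
M₁ = 3·S₀ + 2·S₁ = [[6, 0], [-18, 0]] = 6·[1, -3][1, 0]ᵀ and M₂ = 3·S₀ + S₁ = [[0, 0], [-9, 9]] = (-9)·[0, 1][1, -1]ᵀ, so take a₁ = [1, -3], b₁ = [1, 0], a₂ = [0, 1], b₂ = [1, -1].
Each slice is an integer combination of E₁ = a₁b₁ᵀ and E₂ = a₂b₂ᵀ: S₀ = −2·E₁ − 6·E₂, S₁ = 6·E₁ + 9·E₂; reading off coefficients, c₁ = [-2, 6] and c₂ = [-6, 9].
Hence T = [1, -3] (x) [1, 0] (x) [-2, 6] + [0, 1] (x) [1, -1] (x) [-6, 9], so rank(T) ≤ 2.
These bounds meet, so rank(T) = 2.

2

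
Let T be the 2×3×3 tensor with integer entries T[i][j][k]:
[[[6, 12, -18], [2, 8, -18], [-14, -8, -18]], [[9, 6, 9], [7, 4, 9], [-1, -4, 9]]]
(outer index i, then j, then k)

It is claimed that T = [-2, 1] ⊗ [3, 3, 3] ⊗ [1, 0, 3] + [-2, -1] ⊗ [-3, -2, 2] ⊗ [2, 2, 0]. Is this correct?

Reconstruct entrywise from the claimed factors. For example, T[1,1,1] = 4 and Σₗ aₗ[1]bₗ[1]cₗ[1] = (1)·(3)·(0) + (-1)·(-2)·(2) = 4; checking all 18 entries, every one matches. The claim holds.

Yes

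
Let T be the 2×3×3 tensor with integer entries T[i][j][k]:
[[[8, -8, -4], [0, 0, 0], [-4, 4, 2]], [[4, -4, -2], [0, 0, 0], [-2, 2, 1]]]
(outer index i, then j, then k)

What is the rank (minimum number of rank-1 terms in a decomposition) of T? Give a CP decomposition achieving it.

Lower bound: T ≠ 0 (e.g. T[0,0,0] = 8), so rank(T) ≥ 1.
Upper bound: the mode-1 fibre T[:,0,0] = [8, 4] gives a = [2, 1] (primitive direction); the mode-2 fibre T[0,:,0] = [8, 0, -4] gives b = [2, 0, -1]; then c[k] = T[0,0,k] / (a[0]·b[0]) = [8, -8, -4] / 4 = [2, -2, -1].
Expanding [2, 1] (x) [2, 0, -1] (x) [2, -2, -1] reproduces all 18 entries of T, so T = [2, 1] (x) [2, 0, -1] (x) [2, -2, -1] and rank(T) ≤ 1.
These bounds meet, so rank(T) = 1.

rank(T) = 1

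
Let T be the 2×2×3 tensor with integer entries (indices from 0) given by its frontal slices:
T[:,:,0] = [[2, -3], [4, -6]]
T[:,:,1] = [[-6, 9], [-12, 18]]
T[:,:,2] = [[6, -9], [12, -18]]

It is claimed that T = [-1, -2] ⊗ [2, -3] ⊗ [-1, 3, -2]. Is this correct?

No

Reconstruct entry (0,0,2) from the claimed factors: Σₗ aₗ[0]bₗ[0]cₗ[2] = (-1)·(2)·(-2) = 4, but T[0,0,2] = 6. The claim is false.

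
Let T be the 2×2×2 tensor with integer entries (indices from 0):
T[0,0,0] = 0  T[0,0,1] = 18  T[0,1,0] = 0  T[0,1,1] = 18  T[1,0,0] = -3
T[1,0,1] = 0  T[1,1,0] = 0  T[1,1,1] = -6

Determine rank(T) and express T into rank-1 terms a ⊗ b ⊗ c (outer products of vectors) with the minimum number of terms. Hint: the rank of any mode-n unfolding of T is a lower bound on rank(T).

rank(T) = 2

Lower bound: in the mode-2 unfolding of T (rows indexed by j, columns by (i,k)) the 2×2 minor on rows j ∈ {0, 1}, columns (i,k) ∈ {(0,1), (1,0)} is det [[18, -3], [18, 0]] = 54 ≠ 0, so that unfolding has rank ≥ 2 and hence rank(T) ≥ 2 (CP rank is at least every unfolding rank, though it can be larger).
Upper bound: with S_k = T[:,:,k], the two rank-1 terms a₁b₁ᵀ, a₂b₂ᵀ are the rank-1 members of the pencil x·S₀ + y·S₁.
det(x·S₀ + y·S₁) is 54·xy − 108·y² = 54·(x − 2·y)(y), vanishing at (x:y) = (2:1) and (1:0).
M₁ = 2·S₀ + S₁ = [[18, 18], [-6, -6]] = 6·[3, -1][1, 1]ᵀ and M₂ = S₀ = [[0, 0], [-3, 0]] = (-3)·[0, 1][1, 0]ᵀ, so take a₁ = [3, -1], b₁ = [1, 1], a₂ = [0, 1], b₂ = [1, 0].
Each slice is an integer combination of E₁ = a₁b₁ᵀ and E₂ = a₂b₂ᵀ: S₀ = −3·E₂, S₁ = 6·E₁ + 6·E₂; reading off coefficients, c₁ = [0, 6] and c₂ = [-3, 6].
Hence T = [3, -1] ⊗ [1, 1] ⊗ [0, 6] + [0, 1] ⊗ [1, 0] ⊗ [-3, 6], so rank(T) ≤ 2.
These bounds meet, so rank(T) = 2.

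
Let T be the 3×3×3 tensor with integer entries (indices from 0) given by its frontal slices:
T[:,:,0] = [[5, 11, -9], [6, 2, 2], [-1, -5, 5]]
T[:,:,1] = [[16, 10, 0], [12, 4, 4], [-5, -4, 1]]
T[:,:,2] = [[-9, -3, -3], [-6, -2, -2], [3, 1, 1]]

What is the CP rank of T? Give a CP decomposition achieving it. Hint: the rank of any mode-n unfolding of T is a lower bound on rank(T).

Lower bound: the mode-1 unfolding of T (rows indexed by i, columns by (j,k) = (0,0), (0,1), (0,2), (1,0), (1,1), (1,2), (2,0), (2,1), (2,2)) is [[5, 16, -9, 11, 10, -3, -9, 0, -3], [6, 12, -6, 2, 4, -2, 2, 4, -2], [-1, -5, 3, -5, -4, 1, 5, 1, 1]].
There the 2×2 minor on rows i ∈ {0, 1}, columns (j,k) ∈ {(0,0), (0,1)} is det [[5, 16], [6, 12]] = -36 ≠ 0, so this unfolding has rank ≥ 2; CP rank is at least every unfolding rank, so rank(T) ≥ 2. (Flattening ranks never certify an upper bound on CP rank; for that we must actually write T with 2 rank-1 terms.)
Upper bound — finding two terms. Write S_k = T[:,:,k] for the frontal slices: S₀ = [[5, 11, -9], [6, 2, 2], [-1, -5, 5]], S₁ = [[16, 10, 0], [12, 4, 4], [-5, -4, 1]], S₂ = [[-9, -3, -3], [-6, -2, -2], [3, 1, 1]].
If T = a₁ ⊗ b₁ ⊗ c₁ + a₂ ⊗ b₂ ⊗ c₂ then each S_k = c₁[k]·a₁b₁ᵀ + c₂[k]·a₂b₂ᵀ. S₀ and S₁ are linearly independent, so a₁b₁ᵀ and a₂b₂ᵀ must span the same plane of matrices: they are the rank-1 matrices of the form x·S₀ + y·S₁.
The 2×2 minor of x·S₀ + y·S₁ on rows {0,1}, columns {0,1} is −56·x² − 140·xy − 56·y² = (-28)·(x + 2·y)(2·x + y), vanishing at (x:y) = (2:-1) and (1:-2).
M₁ = 2·S₀ − S₁ = [[-6, 12, -18], [0, 0, 0], [3, -6, 9]] = (-3)·[2, 0, -1][1, -2, 3]ᵀ and M₂ = S₀ − 2·S₁ = [[-27, -9, -9], [-18, -6, -6], [9, 3, 3]] = (-3)·[3, 2, -1][3, 1, 1]ᵀ, so take a₁ = [2, 0, -1], b₁ = [1, -2, 3], a₂ = [3, 2, -1], b₂ = [3, 1, 1].
Each slice is an integer combination of E₁ = a₁b₁ᵀ and E₂ = a₂b₂ᵀ: S₀ = −2·E₁ + E₂, S₁ = −E₁ + 2·E₂, S₂ = −E₂; reading off coefficients, c₁ = [-2, -1, 0] and c₂ = [1, 2, -1].
Hence T = [2, 0, -1] ⊗ [1, -2, 3] ⊗ [-2, -1, 0] + [3, 2, -1] ⊗ [3, 1, 1] ⊗ [1, 2, -1], so rank(T) ≤ 2.
These bounds meet, so rank(T) = 2.
Check entry T[1,1,0] = 2: (0)·(-2)·(-2) + (2)·(1)·(1) = 2.

rank(T) = 2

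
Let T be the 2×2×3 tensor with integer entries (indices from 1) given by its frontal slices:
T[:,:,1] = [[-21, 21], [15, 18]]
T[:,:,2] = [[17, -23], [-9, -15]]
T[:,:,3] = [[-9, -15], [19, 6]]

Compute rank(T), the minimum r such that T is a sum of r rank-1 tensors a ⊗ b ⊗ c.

2

Lower bound: the mode-2 unfolding of T (rows indexed by j, columns by (i,k) = (1,1), (1,2), (1,3), (2,1), (2,2), (2,3)) is [[-21, 17, -9, 15, -9, 19], [21, -23, -15, 18, -15, 6]].
There the 2×2 minor on rows j ∈ {1, 2}, columns (i,k) ∈ {(1,1), (1,2)} is det [[-21, 17], [21, -23]] = 126 ≠ 0, so this unfolding has rank ≥ 2; CP rank is at least every unfolding rank, so rank(T) ≥ 2. (Unfolding ranks only ever bound the CP rank from below — rank(T) can be strictly larger than all of them — so the matching upper bound has to come from an explicit 2-term decomposition.)
Upper bound — finding two terms. Write S_k = T[:,:,k] for the frontal slices: S₁ = [[-21, 21], [15, 18]], S₂ = [[17, -23], [-9, -15]], S₃ = [[-9, -15], [19, 6]].
If T = a₁ ⊗ b₁ ⊗ c₁ + a₂ ⊗ b₂ ⊗ c₂ then each S_k = c₁[k]·a₁b₁ᵀ + c₂[k]·a₂b₂ᵀ. S₁ and S₂ are linearly independent, so a₁b₁ᵀ and a₂b₂ᵀ must span the same plane of matrices: they are the rank-1 matrices of the form x·S₁ + y·S₂.
det(x·S₁ + y·S₂) is −693·x² + 1155·xy − 462·y² = (-231)·(3·x − 2·y)(x − y), vanishing at (x:y) = (2:3) and (1:1).
M₁ = 2·S₁ + 3·S₂ = [[9, -27], [3, -9]] = 3·[3, 1][1, -3]ᵀ and M₂ = S₁ + S₂ = [[-4, -2], [6, 3]] = −[2, -3][2, 1]ᵀ, so take a₁ = [3, 1], b₁ = [1, -3], a₂ = [2, -3], b₂ = [2, 1].
Each slice is an integer combination of E₁ = a₁b₁ᵀ and E₂ = a₂b₂ᵀ: S₁ = −3·E₁ − 3·E₂, S₂ = 3·E₁ + 2·E₂, S₃ = E₁ − 3·E₂; reading off coefficients, c₁ = [-3, 3, 1] and c₂ = [-3, 2, -3].
Hence T = [3, 1] ⊗ [1, -3] ⊗ [-3, 3, 1] + [2, -3] ⊗ [2, 1] ⊗ [-3, 2, -3], so rank(T) ≤ 2.
These bounds meet, so rank(T) = 2.
Check entry T[2,1,3] = 19: (1)·(1)·(1) + (-3)·(2)·(-3) = 19.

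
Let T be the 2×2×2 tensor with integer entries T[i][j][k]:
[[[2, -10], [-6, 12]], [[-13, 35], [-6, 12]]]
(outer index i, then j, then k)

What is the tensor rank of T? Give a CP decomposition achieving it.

Lower bound: in the mode-2 unfolding of T (rows indexed by j, columns by (i,k)) the 2×2 minor on rows j ∈ {0, 1}, columns (i,k) ∈ {(0,0), (0,1)} is det [[2, -10], [-6, 12]] = -36 ≠ 0, so that unfolding has rank ≥ 2 and hence rank(T) ≥ 2 (CP rank is at least every unfolding rank, though it can be larger).
Upper bound: with S_k = T[:,:,k], the two rank-1 terms a₁b₁ᵀ, a₂b₂ᵀ are the rank-1 members of the pencil x·S₀ + y·S₁.
det(x·S₀ + y·S₁) is −90·x² + 450·xy − 540·y² = (-90)·(x − 3·y)(x − 2·y), vanishing at (x:y) = (3:1) and (2:1).
M₁ = 3·S₀ + S₁ = [[-4, -6], [-4, -6]] = (-2)·[1, 1][2, 3]ᵀ and M₂ = 2·S₀ + S₁ = [[-6, 0], [9, 0]] = (-3)·[2, -3][1, 0]ᵀ, so take a₁ = [1, 1], b₁ = [2, 3], a₂ = [2, -3], b₂ = [1, 0].
Each slice is an integer combination of E₁ = a₁b₁ᵀ and E₂ = a₂b₂ᵀ: S₀ = −2·E₁ + 3·E₂, S₁ = 4·E₁ − 9·E₂; reading off coefficients, c₁ = [-2, 4] and c₂ = [3, -9].
Hence T = [1, 1] (x) [2, 3] (x) [-2, 4] + [2, -3] (x) [1, 0] (x) [3, -9], so rank(T) ≤ 2.
These bounds meet, so rank(T) = 2.

rank(T) = 2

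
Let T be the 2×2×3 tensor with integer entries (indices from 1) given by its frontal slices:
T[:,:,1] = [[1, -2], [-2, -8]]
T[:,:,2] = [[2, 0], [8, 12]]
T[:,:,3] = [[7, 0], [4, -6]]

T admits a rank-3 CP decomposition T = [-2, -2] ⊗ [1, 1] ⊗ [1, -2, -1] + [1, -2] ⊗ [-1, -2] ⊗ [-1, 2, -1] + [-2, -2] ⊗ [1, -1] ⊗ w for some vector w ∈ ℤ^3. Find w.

w = [-1, 0, -2]

Subtract the known terms from T to get the rank-1 residual R = [-2, -2] ⊗ [1, -1] ⊗ w, so R[i,j,k] = a[i]·b[j]·w[k]. Pick indices with nonzero a[1]·b[1] = (-2)·(1) = -2. Only the fibre through (1,1,·) is needed: R[1,1,:] = T[1,1,:] − Σₗ aₗ[1]bₗ[1]cₗ = [1, 2, 7] − (-2)·(1)·[1, -2, -1] − (1)·(-1)·[-1, 2, -1] = [2, 0, 4]. Then w[k] = R[1,1,k] / -2 for each k, giving w = [2, 0, 4] / -2 = [-1, 0, -2].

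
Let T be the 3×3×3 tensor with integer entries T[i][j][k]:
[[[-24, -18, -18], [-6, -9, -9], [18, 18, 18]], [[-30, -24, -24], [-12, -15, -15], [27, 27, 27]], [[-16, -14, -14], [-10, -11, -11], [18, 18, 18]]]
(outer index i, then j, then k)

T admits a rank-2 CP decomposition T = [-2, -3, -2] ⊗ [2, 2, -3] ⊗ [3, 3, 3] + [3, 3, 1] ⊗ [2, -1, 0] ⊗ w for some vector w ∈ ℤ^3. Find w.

w = [-2, -1, -1]

Subtract the known terms from T to get the rank-1 residual R = [3, 3, 1] ⊗ [2, -1, 0] ⊗ w, so R[i,j,k] = a[i]·b[j]·w[k]. Pick indices with nonzero a[0]·b[0] = (3)·(2) = 6. Only the fibre through (0,0,·) is needed: R[0,0,:] = T[0,0,:] − Σₗ aₗ[0]bₗ[0]cₗ = [-24, -18, -18] − (-2)·(2)·[3, 3, 3] = [-12, -6, -6]. Then w[k] = R[0,0,k] / 6 for each k, giving w = [-12, -6, -6] / 6 = [-2, -1, -1].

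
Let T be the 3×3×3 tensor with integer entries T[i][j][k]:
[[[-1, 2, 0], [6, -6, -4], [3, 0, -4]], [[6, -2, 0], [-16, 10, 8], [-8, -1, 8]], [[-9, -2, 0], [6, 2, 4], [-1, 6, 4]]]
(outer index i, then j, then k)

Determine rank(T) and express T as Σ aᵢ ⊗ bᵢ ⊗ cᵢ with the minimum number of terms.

rank(T) = 3

Lower bound: the mode-3 unfolding of T (rows indexed by k, columns by (i,j) = (0,0), (0,1), (0,2), (1,0), (1,1), (1,2), (2,0), (2,1), (2,2)) is [[-1, 6, 3, 6, -16, -8, -9, 6, -1], [2, -6, 0, -2, 10, -1, -2, 2, 6], [0, -4, -4, 0, 8, 8, 0, 4, 4]].
There the 3×3 minor on rows k ∈ {0, 1, 2}, columns (i,j) ∈ {(0,0), (0,1), (1,0)} is det [[-1, 6, 6], [2, -6, -2], [0, -4, 0]] = -40 ≠ 0, so this unfolding has rank ≥ 3; CP rank is at least every unfolding rank, so rank(T) ≥ 3. (Flattening ranks never certify an upper bound on CP rank; for that we must actually write T with 3 rank-1 terms.)
Upper bound: T is a sum of 3 rank-1 terms, T = [0, 1, -2] ⊗ [2, -2, -1] ⊗ [2, 1, 0] + [1, -2, -1] ⊗ [0, 1, 1] ⊗ [4, -2, -4] + [1, -2, 1] ⊗ [1, -2, 1] ⊗ [-1, 2, 0] (one valid choice — decompositions are not unique — normalised so each a, b is primitive with positive first nonzero entry; check it by expanding all entries), so rank(T) ≤ 3.
These bounds meet, so rank(T) = 3.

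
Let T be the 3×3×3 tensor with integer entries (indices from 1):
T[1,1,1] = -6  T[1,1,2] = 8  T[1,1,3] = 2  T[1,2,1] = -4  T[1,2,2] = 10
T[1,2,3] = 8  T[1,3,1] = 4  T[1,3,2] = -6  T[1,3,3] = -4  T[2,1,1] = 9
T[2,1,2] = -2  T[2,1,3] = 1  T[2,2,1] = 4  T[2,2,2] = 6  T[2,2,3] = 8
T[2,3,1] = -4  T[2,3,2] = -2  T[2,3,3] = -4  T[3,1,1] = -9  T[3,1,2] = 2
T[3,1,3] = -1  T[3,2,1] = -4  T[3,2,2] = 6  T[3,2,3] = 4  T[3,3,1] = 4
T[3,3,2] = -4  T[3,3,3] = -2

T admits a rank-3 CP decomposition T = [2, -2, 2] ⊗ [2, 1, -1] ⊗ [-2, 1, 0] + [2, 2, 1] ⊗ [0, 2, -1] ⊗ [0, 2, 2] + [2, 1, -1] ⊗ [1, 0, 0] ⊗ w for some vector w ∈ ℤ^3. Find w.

w = [1, 2, 1]

Subtract the known terms from T to get the rank-1 residual R = [2, 1, -1] ⊗ [1, 0, 0] ⊗ w, so R[i,j,k] = a[i]·b[j]·w[k]. Pick indices with nonzero a[1]·b[1] = (2)·(1) = 2. Only the fibre through (1,1,·) is needed: R[1,1,:] = T[1,1,:] − Σₗ aₗ[1]bₗ[1]cₗ = [-6, 8, 2] − (2)·(2)·[-2, 1, 0] − (2)·(0)·[0, 2, 2] = [2, 4, 2]. Then w[k] = R[1,1,k] / 2 for each k, giving w = [2, 4, 2] / 2 = [1, 2, 1].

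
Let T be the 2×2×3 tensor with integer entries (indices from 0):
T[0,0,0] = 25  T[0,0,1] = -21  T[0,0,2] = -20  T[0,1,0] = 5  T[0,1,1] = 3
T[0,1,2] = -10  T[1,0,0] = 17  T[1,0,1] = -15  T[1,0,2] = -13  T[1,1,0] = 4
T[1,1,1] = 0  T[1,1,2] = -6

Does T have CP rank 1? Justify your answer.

The mode-1 unfolding of T (rows indexed by i, columns by (j,k) = (0,0), (0,1), (0,2), (1,0), (1,1), (1,2)) is [[25, -21, -20, 5, 3, -10], [17, -15, -13, 4, 0, -6]].
There the 2×2 minor on rows i ∈ {0, 1}, columns (j,k) ∈ {(0,0), (0,1)} is det [[25, -21], [17, -15]] = -18 ≠ 0, so this unfolding has rank ≥ 2; CP rank is at least every unfolding rank, so rank(T) ≥ 2.
In particular rank(T) ≥ 2 > 1, so T is not rank-1.

No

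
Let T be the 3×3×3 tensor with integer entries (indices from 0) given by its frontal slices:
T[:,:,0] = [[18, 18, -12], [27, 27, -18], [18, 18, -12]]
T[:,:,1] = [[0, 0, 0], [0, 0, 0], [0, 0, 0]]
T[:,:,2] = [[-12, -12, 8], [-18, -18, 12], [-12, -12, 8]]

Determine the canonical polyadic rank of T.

Lower bound: T ≠ 0 (e.g. T[0,0,0] = 18), so rank(T) ≥ 1.
Upper bound: the mode-1 fibre T[:,0,0] = [18, 27, 18] gives a = [2, 3, 2] (primitive direction); the mode-2 fibre T[0,:,0] = [18, 18, -12] gives b = [3, 3, -2]; then c[k] = T[0,0,k] / (a[0]·b[0]) = [18, 0, -12] / 6 = [3, 0, -2].
Expanding [2, 3, 2] ⊗ [3, 3, -2] ⊗ [3, 0, -2] reproduces all 27 entries of T, so T = [2, 3, 2] ⊗ [3, 3, -2] ⊗ [3, 0, -2] and rank(T) ≤ 1.
These bounds meet, so rank(T) = 1.

1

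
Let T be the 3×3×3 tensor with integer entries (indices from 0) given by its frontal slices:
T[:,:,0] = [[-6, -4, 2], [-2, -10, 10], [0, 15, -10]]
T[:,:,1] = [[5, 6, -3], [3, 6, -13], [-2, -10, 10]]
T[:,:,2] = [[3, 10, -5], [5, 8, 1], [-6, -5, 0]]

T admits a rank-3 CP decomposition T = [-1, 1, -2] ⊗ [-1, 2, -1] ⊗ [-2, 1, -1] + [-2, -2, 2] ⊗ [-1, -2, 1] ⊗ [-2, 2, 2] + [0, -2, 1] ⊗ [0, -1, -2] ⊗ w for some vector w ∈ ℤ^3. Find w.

Subtract the known terms from T to get the rank-1 residual R = [0, -2, 1] ⊗ [0, -1, -2] ⊗ w, so R[i,j,k] = a[i]·b[j]·w[k]. Pick indices with nonzero a[1]·b[1] = (-2)·(-1) = 2. Only the fibre through (1,1,·) is needed: R[1,1,:] = T[1,1,:] − Σₗ aₗ[1]bₗ[1]cₗ = [-10, 6, 8] − (1)·(2)·[-2, 1, -1] − (-2)·(-2)·[-2, 2, 2] = [2, -4, 2]. Then w[k] = R[1,1,k] / 2 for each k, giving w = [2, -4, 2] / 2 = [1, -2, 1].

w = [1, -2, 1]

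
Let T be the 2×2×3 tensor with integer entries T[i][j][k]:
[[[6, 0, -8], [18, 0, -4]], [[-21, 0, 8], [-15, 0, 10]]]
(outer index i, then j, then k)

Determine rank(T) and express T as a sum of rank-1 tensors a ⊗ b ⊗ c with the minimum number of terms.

rank(T) = 2

Lower bound: the mode-2 unfolding of T (rows indexed by j, columns by (i,k) = (0,0), (0,1), (0,2), (1,0), (1,1), (1,2)) is [[6, 0, -8, -21, 0, 8], [18, 0, -4, -15, 0, 10]].
There the 2×2 minor on rows j ∈ {0, 1}, columns (i,k) ∈ {(0,0), (0,2)} is det [[6, -8], [18, -4]] = 120 ≠ 0, so this unfolding has rank ≥ 2; CP rank is at least every unfolding rank, so rank(T) ≥ 2. (Flattening ranks never certify an upper bound on CP rank; for that we must actually write T with 2 rank-1 terms.)
Upper bound — finding two terms. Write S_k = T[:,:,k] for the frontal slices: S₀ = [[6, 18], [-21, -15]], S₁ = [[0, 0], [0, 0]], S₂ = [[-8, -4], [8, 10]].
If T = a₁ ⊗ b₁ ⊗ c₁ + a₂ ⊗ b₂ ⊗ c₂ then each S_k = c₁[k]·a₁b₁ᵀ + c₂[k]·a₂b₂ᵀ. S₀ and S₂ are linearly independent, so a₁b₁ᵀ and a₂b₂ᵀ must span the same plane of matrices: they are the rank-1 matrices of the form x·S₀ + y·S₂.
det(x·S₀ + y·S₂) is 288·x² − 48·xy − 48·y² = 48·(2·x − y)(3·x + y), vanishing at (x:y) = (1:2) and (1:-3).
M₁ = S₀ + 2·S₂ = [[-10, 10], [-5, 5]] = (-5)·[2, 1][1, -1]ᵀ and M₂ = S₀ − 3·S₂ = [[30, 30], [-45, -45]] = 15·[2, -3][1, 1]ᵀ, so take a₁ = [2, 1], b₁ = [1, -1], a₂ = [2, -3], b₂ = [1, 1].
Each slice is an integer combination of E₁ = a₁b₁ᵀ and E₂ = a₂b₂ᵀ: S₀ = −3·E₁ + 6·E₂, S₁ = 0, S₂ = −E₁ − 3·E₂; reading off coefficients, c₁ = [-3, 0, -1] and c₂ = [6, 0, -3].
Hence T = [2, 1] ⊗ [1, -1] ⊗ [-3, 0, -1] + [2, -3] ⊗ [1, 1] ⊗ [6, 0, -3], so rank(T) ≤ 2.
These bounds meet, so rank(T) = 2.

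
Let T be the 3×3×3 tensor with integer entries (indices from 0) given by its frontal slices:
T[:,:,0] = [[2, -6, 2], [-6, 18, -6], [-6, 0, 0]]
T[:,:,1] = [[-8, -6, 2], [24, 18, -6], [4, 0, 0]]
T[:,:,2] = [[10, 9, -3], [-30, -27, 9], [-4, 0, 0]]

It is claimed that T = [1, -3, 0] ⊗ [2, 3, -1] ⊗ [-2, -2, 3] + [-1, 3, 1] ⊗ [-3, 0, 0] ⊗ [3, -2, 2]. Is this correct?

Reconstruct entry (0,0,0) from the claimed factors: Σₗ aₗ[0]bₗ[0]cₗ[0] = (1)·(2)·(-2) + (-1)·(-3)·(3) = 5, but T[0,0,0] = 2. The claim is false.

No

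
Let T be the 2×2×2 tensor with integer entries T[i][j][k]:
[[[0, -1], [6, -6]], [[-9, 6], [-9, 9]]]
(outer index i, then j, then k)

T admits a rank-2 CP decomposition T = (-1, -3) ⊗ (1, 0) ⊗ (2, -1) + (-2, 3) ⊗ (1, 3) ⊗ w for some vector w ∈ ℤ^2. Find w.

w = (-1, 1)

Subtract the known terms from T to get the rank-1 residual R = (-2, 3) ⊗ (1, 3) ⊗ w, so R[i,j,k] = a[i]·b[j]·w[k]. Pick indices with nonzero a[0]·b[0] = (-2)·(1) = -2. Only the fibre through (0,0,·) is needed: R[0,0,:] = T[0,0,:] − Σₗ aₗ[0]bₗ[0]cₗ = [0, -1] − (-1)·(1)·(2, -1) = [2, -2]. Then w[k] = R[0,0,k] / -2 for each k, giving w = [2, -2] / -2 = (-1, 1).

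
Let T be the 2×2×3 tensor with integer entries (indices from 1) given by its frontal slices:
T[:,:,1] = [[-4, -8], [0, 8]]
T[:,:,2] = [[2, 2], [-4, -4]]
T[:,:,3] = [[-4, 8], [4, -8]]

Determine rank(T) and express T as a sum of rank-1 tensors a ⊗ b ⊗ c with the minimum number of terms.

Lower bound: the mode-3 unfolding of T (rows indexed by k, columns by (i,j) = (1,1), (1,2), (2,1), (2,2)) is [[-4, -8, 0, 8], [2, 2, -4, -4], [-4, 8, 4, -8]].
There the 3×3 minor on rows k ∈ {1, 2, 3}, columns (i,j) ∈ {(1,1), (1,2), (2,1)} is det [[-4, -8, 0], [2, 2, -4], [-4, 8, 4]] = -224 ≠ 0, so this unfolding has rank ≥ 3; CP rank is at least every unfolding rank, so rank(T) ≥ 3. (Flattening ranks never certify an upper bound on CP rank; for that we must actually write T with 3 rank-1 terms.)
Upper bound: T is a sum of 3 rank-1 terms, T = [1, -2] ⊗ [1, 1] ⊗ [0, 2, 0] + [1, -1] ⊗ [1, -2] ⊗ [4, 0, -4] + [2, -1] ⊗ [1, 0] ⊗ [-4, 0, 0] (written with every a and b primitive with positive leading entry and the scale carried by c; CP decompositions are not unique, and this one is verified by expanding entrywise), so rank(T) ≤ 3.
These bounds meet, so rank(T) = 3.

rank(T) = 3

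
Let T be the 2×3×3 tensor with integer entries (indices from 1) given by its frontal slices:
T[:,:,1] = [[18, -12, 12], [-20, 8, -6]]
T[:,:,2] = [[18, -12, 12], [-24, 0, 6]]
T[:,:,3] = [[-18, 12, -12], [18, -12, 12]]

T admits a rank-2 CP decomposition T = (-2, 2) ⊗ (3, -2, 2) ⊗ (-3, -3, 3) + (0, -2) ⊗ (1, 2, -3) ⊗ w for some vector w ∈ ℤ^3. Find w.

w = (1, 3, 0)

Subtract the known terms from T to get the rank-1 residual R = (0, -2) ⊗ (1, 2, -3) ⊗ w, so R[i,j,k] = a[i]·b[j]·w[k]. Pick indices with nonzero a[2]·b[1] = (-2)·(1) = -2. Only the fibre through (2,1,·) is needed: R[2,1,:] = T[2,1,:] − Σₗ aₗ[2]bₗ[1]cₗ = [-20, -24, 18] − (2)·(3)·(-3, -3, 3) = [-2, -6, 0]. Then w[k] = R[2,1,k] / -2 for each k, giving w = [-2, -6, 0] / -2 = (1, 3, 0).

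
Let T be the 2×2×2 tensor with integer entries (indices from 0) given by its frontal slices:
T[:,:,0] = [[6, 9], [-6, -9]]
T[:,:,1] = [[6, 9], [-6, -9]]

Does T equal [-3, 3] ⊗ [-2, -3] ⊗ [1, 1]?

Reconstruct entrywise from the claimed factors. For example, T[1,0,1] = -6 and Σₗ aₗ[1]bₗ[0]cₗ[1] = (3)·(-2)·(1) = -6; checking all 8 entries, every one matches. The claim holds.

Yes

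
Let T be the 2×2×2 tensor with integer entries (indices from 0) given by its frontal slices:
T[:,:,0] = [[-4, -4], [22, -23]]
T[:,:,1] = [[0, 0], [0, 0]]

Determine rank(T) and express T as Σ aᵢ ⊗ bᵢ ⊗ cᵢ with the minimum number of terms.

rank(T) = 2

Lower bound: the mode-2 unfolding of T (rows indexed by j, columns by (i,k) = (0,0), (0,1), (1,0), (1,1)) is [[-4, 0, 22, 0], [-4, 0, -23, 0]].
There the 2×2 minor on rows j ∈ {0, 1}, columns (i,k) ∈ {(0,0), (1,0)} is det [[-4, 22], [-4, -23]] = 180 ≠ 0, so this unfolding has rank ≥ 2; CP rank is at least every unfolding rank, so rank(T) ≥ 2. (This is only a lower bound: in general the CP rank may exceed every unfolding rank, so we still need to exhibit 2 rank-1 terms summing to T.)
Upper bound — finding two terms. Every mode-3 slice of T is a multiple of one matrix: T[:,:,k] = c[k]·M with c = [1, 0] and M = [[-4, -4], [22, -23]] (rows indexed by i, columns by j). So it suffices to write M as a sum of two rank-1 matrices.
Splitting M by its rows (i = 0, 1), M = [1, 0][-4, -4]ᵀ + [0, 1][22, -23]ᵀ.
Hence T = [1, 0] ⊗ [-4, -4] ⊗ [1, 0] + [0, 1] ⊗ [22, -23] ⊗ [1, 0], so rank(T) ≤ 2.
These bounds meet, so rank(T) = 2.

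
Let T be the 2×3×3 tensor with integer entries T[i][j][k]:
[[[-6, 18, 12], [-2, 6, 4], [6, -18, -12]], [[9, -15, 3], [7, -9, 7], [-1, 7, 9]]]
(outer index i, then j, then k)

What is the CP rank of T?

2

Lower bound: the mode-2 unfolding of T (rows indexed by j, columns by (i,k) = (0,0), (0,1), (0,2), (1,0), (1,1), (1,2)) is [[-6, 18, 12, 9, -15, 3], [-2, 6, 4, 7, -9, 7], [6, -18, -12, -1, 7, 9]].
There the 2×2 minor on rows j ∈ {0, 1}, columns (i,k) ∈ {(0,0), (1,0)} is det [[-6, 9], [-2, 7]] = -24 ≠ 0, so this unfolding has rank ≥ 2; CP rank is at least every unfolding rank, so rank(T) ≥ 2. (This is only a lower bound: in general the CP rank may exceed every unfolding rank, so we still need to exhibit 2 rank-1 terms summing to T.)
Upper bound — finding two terms. Write S_k = T[:,:,k] for the frontal slices: S₀ = [[-6, -2, 6], [9, 7, -1]], S₁ = [[18, 6, -18], [-15, -9, 7]], S₂ = [[12, 4, -12], [3, 7, 9]].
If T = a₁ ⊗ b₁ ⊗ c₁ + a₂ ⊗ b₂ ⊗ c₂ then each S_k = c₁[k]·a₁b₁ᵀ + c₂[k]·a₂b₂ᵀ. S₀ and S₁ are linearly independent, so a₁b₁ᵀ and a₂b₂ᵀ must span the same plane of matrices: they are the rank-1 matrices of the form x·S₀ + y·S₁.
The 2×2 minor of x·S₀ + y·S₁ on rows {0,1}, columns {0,1} is −24·x² + 96·xy − 72·y² = (-24)·(x − 3·y)(x − y), vanishing at (x:y) = (3:1) and (1:1).
M₁ = 3·S₀ + S₁ = [[0, 0, 0], [12, 12, 4]] = 4·[0, 1][3, 3, 1]ᵀ and M₂ = S₀ + S₁ = [[12, 4, -12], [-6, -2, 6]] = 2·[2, -1][3, 1, -3]ᵀ, so take a₁ = [0, 1], b₁ = [3, 3, 1], a₂ = [2, -1], b₂ = [3, 1, -3].
Each slice is an integer combination of E₁ = a₁b₁ᵀ and E₂ = a₂b₂ᵀ: S₀ = 2·E₁ − E₂, S₁ = −2·E₁ + 3·E₂, S₂ = 3·E₁ + 2·E₂; reading off coefficients, c₁ = [2, -2, 3] and c₂ = [-1, 3, 2].
Hence T = [0, 1] ⊗ [3, 3, 1] ⊗ [2, -2, 3] + [2, -1] ⊗ [3, 1, -3] ⊗ [-1, 3, 2], so rank(T) ≤ 2.
These bounds meet, so rank(T) = 2.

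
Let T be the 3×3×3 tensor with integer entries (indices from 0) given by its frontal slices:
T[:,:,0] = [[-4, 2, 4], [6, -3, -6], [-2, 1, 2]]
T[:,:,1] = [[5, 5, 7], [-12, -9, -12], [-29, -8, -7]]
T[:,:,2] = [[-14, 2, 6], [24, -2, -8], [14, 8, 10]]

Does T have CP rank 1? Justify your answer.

The mode-1 unfolding of T (rows indexed by i, columns by (j,k) = (0,0), (0,1), (0,2), (1,0), (1,1), (1,2), (2,0), (2,1), (2,2)) is [[-4, 5, -14, 2, 5, 2, 4, 7, 6], [6, -12, 24, -3, -9, -2, -6, -12, -8], [-2, -29, 14, 1, -8, 8, 2, -7, 10]].
There the 2×2 minor on rows i ∈ {0, 1}, columns (j,k) ∈ {(0,0), (0,1)} is det [[-4, 5], [6, -12]] = 18 ≠ 0, so this unfolding has rank ≥ 2; CP rank is at least every unfolding rank, so rank(T) ≥ 2.
In particular rank(T) ≥ 2 > 1, so T is not rank-1.

No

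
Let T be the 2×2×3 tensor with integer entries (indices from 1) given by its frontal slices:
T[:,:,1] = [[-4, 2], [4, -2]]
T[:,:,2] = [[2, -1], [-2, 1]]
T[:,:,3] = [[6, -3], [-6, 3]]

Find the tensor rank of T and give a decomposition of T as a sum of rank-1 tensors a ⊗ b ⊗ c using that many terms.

Lower bound: T ≠ 0 (e.g. T[1,1,1] = -4), so rank(T) ≥ 1.
Upper bound: if T = a ⊗ b ⊗ c then every fibre of T is a multiple of the corresponding factor, so read the factors off the fibres through the nonzero entry T[1,1,1] = -4.
The mode-1 fibre T[:,1,1] = [-4, 4] gives a = [1, -1] (primitive direction); the mode-2 fibre T[1,:,1] = [-4, 2] gives b = [2, -1]; then c[k] = T[1,1,k] / (a[1]·b[1]) = [-4, 2, 6] / 2 = [-2, 1, 3].
Expanding [1, -1] ⊗ [2, -1] ⊗ [-2, 1, 3] reproduces all 12 entries of T, so T = [1, -1] ⊗ [2, -1] ⊗ [-2, 1, 3] and rank(T) ≤ 1.
These bounds meet, so rank(T) = 1.

rank(T) = 1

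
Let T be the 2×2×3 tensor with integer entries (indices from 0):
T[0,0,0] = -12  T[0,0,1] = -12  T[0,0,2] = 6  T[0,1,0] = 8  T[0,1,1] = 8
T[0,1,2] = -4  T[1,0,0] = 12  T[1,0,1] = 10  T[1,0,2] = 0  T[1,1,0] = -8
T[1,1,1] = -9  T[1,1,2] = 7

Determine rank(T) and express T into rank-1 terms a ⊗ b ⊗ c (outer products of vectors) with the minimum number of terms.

Lower bound: the mode-3 unfolding of T (rows indexed by k, columns by (i,j) = (0,0), (0,1), (1,0), (1,1)) is [[-12, 8, 12, -8], [-12, 8, 10, -9], [6, -4, 0, 7]].
There the 2×2 minor on rows k ∈ {0, 1}, columns (i,j) ∈ {(0,0), (1,0)} is det [[-12, 12], [-12, 10]] = 24 ≠ 0, so this unfolding has rank ≥ 2; CP rank is at least every unfolding rank, so rank(T) ≥ 2. (Unfolding ranks only ever bound the CP rank from below — rank(T) can be strictly larger than all of them — so the matching upper bound has to come from an explicit 2-term decomposition.)
Upper bound — finding two terms. Write S_k = T[:,:,k] for the frontal slices: S₀ = [[-12, 8], [12, -8]], S₁ = [[-12, 8], [10, -9]], S₂ = [[6, -4], [0, 7]].
If T = a₁ ⊗ b₁ ⊗ c₁ + a₂ ⊗ b₂ ⊗ c₂ then each S_k = c₁[k]·a₁b₁ᵀ + c₂[k]·a₂b₂ᵀ. S₀ and S₁ are linearly independent, so a₁b₁ᵀ and a₂b₂ᵀ must span the same plane of matrices: they are the rank-1 matrices of the form x·S₀ + y·S₁.
det(x·S₀ + y·S₁) is 28·xy + 28·y² = 28·(y)(x + y), vanishing at (x:y) = (1:0) and (1:-1).
M₁ = S₀ = [[-12, 8], [12, -8]] = (-4)·[1, -1][3, -2]ᵀ and M₂ = S₀ − S₁ = [[0, 0], [2, 1]] = [0, 1][2, 1]ᵀ, so take a₁ = [1, -1], b₁ = [3, -2], a₂ = [0, 1], b₂ = [2, 1].
Each slice is an integer combination of E₁ = a₁b₁ᵀ and E₂ = a₂b₂ᵀ: S₀ = −4·E₁, S₁ = −4·E₁ − E₂, S₂ = 2·E₁ + 3·E₂; reading off coefficients, c₁ = [-4, -4, 2] and c₂ = [0, -1, 3].
Hence T = [1, -1] ⊗ [3, -2] ⊗ [-4, -4, 2] + [0, 1] ⊗ [2, 1] ⊗ [0, -1, 3], so rank(T) ≤ 2.
These bounds meet, so rank(T) = 2.

rank(T) = 2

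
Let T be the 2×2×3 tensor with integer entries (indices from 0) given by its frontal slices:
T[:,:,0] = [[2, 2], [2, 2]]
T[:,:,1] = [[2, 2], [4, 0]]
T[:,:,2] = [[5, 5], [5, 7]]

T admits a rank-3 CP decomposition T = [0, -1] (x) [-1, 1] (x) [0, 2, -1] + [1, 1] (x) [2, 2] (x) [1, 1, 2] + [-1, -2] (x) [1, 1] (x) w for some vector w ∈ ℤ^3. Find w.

Subtract the known terms from T to get the rank-1 residual R = [-1, -2] (x) [1, 1] (x) w, so R[i,j,k] = a[i]·b[j]·w[k]. Pick indices with nonzero a[0]·b[0] = (-1)·(1) = -1. Only the fibre through (0,0,·) is needed: R[0,0,:] = T[0,0,:] − Σₗ aₗ[0]bₗ[0]cₗ = [2, 2, 5] − (0)·(-1)·[0, 2, -1] − (1)·(2)·[1, 1, 2] = [0, 0, 1]. Then w[k] = R[0,0,k] / -1 for each k, giving w = [0, 0, 1] / -1 = [0, 0, -1].

w = [0, 0, -1]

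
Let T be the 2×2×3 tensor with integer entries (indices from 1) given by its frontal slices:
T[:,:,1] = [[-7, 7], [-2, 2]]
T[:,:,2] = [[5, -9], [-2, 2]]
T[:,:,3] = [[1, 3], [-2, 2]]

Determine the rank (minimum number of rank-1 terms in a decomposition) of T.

3

Lower bound: in the mode-3 unfolding of T (rows indexed by k, columns by (i,j)) the 3×3 minor on rows k ∈ {1, 2, 3}, columns (i,j) ∈ {(1,1), (1,2), (2,1)} is det [[-7, 7, -2], [5, -9, -2], [1, 3, -2]] = -160 ≠ 0, so that unfolding has rank ≥ 3 and hence rank(T) ≥ 3 (CP rank is at least every unfolding rank, though it can be larger).
Upper bound: T is a sum of 3 rank-1 terms, T = (1, -2) ⊗ (1, -1) ⊗ (1, 1, 1) + (1, 0) ⊗ (1, -1) ⊗ (-8, 8, -4) + (1, 0) ⊗ (1, 0) ⊗ (0, -4, 4) (one valid choice — decompositions are not unique — normalised so each a, b is primitive with positive first nonzero entry; check it by expanding all entries), so rank(T) ≤ 3.
These bounds meet, so rank(T) = 3.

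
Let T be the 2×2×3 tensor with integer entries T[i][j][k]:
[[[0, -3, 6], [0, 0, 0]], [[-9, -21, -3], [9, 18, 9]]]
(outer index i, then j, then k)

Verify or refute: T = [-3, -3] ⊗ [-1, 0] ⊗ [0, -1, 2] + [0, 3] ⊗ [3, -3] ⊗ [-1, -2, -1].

Reconstruct entrywise from the claimed factors. For example, T[0,0,0] = 0 and Σₗ aₗ[0]bₗ[0]cₗ[0] = (-3)·(-1)·(0) + (0)·(3)·(-1) = 0; checking all 12 entries, every one matches. The claim holds.

Yes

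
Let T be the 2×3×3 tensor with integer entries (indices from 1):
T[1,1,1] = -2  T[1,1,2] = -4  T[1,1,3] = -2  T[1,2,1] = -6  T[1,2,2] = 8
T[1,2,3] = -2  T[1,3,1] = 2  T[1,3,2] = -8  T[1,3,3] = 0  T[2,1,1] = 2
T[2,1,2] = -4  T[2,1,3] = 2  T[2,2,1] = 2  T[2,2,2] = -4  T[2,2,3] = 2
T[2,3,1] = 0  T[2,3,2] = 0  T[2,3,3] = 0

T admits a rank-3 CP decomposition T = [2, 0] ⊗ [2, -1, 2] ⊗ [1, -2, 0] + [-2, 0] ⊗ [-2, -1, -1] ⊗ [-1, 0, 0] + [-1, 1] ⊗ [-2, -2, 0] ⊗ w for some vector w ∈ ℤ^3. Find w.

Subtract the known terms from T to get the rank-1 residual R = [-1, 1] ⊗ [-2, -2, 0] ⊗ w, so R[i,j,k] = a[i]·b[j]·w[k]. Pick indices with nonzero a[1]·b[1] = (-1)·(-2) = 2. Only the fibre through (1,1,·) is needed: R[1,1,:] = T[1,1,:] − Σₗ aₗ[1]bₗ[1]cₗ = [-2, -4, -2] − (2)·(2)·[1, -2, 0] − (-2)·(-2)·[-1, 0, 0] = [-2, 4, -2]. Then w[k] = R[1,1,k] / 2 for each k, giving w = [-2, 4, -2] / 2 = [-1, 2, -1].

w = [-1, 2, -1]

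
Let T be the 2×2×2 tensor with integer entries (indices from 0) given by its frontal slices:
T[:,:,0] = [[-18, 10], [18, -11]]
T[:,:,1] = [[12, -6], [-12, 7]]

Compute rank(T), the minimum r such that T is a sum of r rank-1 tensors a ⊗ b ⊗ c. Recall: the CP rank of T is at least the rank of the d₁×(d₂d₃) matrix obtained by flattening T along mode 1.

Lower bound: the mode-1 unfolding of T (rows indexed by i, columns by (j,k) = (0,0), (0,1), (1,0), (1,1)) is [[-18, 12, 10, -6], [18, -12, -11, 7]].
There the 2×2 minor on rows i ∈ {0, 1}, columns (j,k) ∈ {(0,0), (1,0)} is det [[-18, 10], [18, -11]] = 18 ≠ 0, so this unfolding has rank ≥ 2; CP rank is at least every unfolding rank, so rank(T) ≥ 2. (This is only a lower bound: in general the CP rank may exceed every unfolding rank, so we still need to exhibit 2 rank-1 terms summing to T.)
Upper bound — finding two terms. Write S_k = T[:,:,k] for the frontal slices: S₀ = [[-18, 10], [18, -11]], S₁ = [[12, -6], [-12, 7]].
If T = a₁ ⊗ b₁ ⊗ c₁ + a₂ ⊗ b₂ ⊗ c₂ then each S_k = c₁[k]·a₁b₁ᵀ + c₂[k]·a₂b₂ᵀ. S₀ and S₁ are linearly independent, so a₁b₁ᵀ and a₂b₂ᵀ must span the same plane of matrices: they are the rank-1 matrices of the form x·S₀ + y·S₁.
det(x·S₀ + y·S₁) is 18·x² − 30·xy + 12·y² = 6·(3·x − 2·y)(x − y), vanishing at (x:y) = (2:3) and (1:1).
M₁ = 2·S₀ + 3·S₁ = [[0, 2], [0, -1]] = [2, -1][0, 1]ᵀ and M₂ = S₀ + S₁ = [[-6, 4], [6, -4]] = (-2)·[1, -1][3, -2]ᵀ, so take a₁ = [2, -1], b₁ = [0, 1], a₂ = [1, -1], b₂ = [3, -2].
Each slice is an integer combination of E₁ = a₁b₁ᵀ and E₂ = a₂b₂ᵀ: S₀ = −E₁ − 6·E₂, S₁ = E₁ + 4·E₂; reading off coefficients, c₁ = [-1, 1] and c₂ = [-6, 4].
Hence T = [2, -1] ⊗ [0, 1] ⊗ [-1, 1] + [1, -1] ⊗ [3, -2] ⊗ [-6, 4], so rank(T) ≤ 2.
These bounds meet, so rank(T) = 2.

2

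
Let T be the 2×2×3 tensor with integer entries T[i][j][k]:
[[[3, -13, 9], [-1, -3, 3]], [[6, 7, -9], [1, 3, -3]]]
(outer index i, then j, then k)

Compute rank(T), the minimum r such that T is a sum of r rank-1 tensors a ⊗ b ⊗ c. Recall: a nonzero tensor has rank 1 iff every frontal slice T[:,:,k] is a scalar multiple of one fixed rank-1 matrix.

2

Lower bound: the mode-1 unfolding of T (rows indexed by i, columns by (j,k) = (0,0), (0,1), (0,2), (1,0), (1,1), (1,2)) is [[3, -13, 9, -1, -3, 3], [6, 7, -9, 1, 3, -3]].
There the 2×2 minor on rows i ∈ {0, 1}, columns (j,k) ∈ {(0,0), (0,1)} is det [[3, -13], [6, 7]] = 99 ≠ 0, so this unfolding has rank ≥ 2; CP rank is at least every unfolding rank, so rank(T) ≥ 2. (Unfolding ranks only ever bound the CP rank from below — rank(T) can be strictly larger than all of them — so the matching upper bound has to come from an explicit 2-term decomposition.)
Upper bound — finding two terms. Write S_k = T[:,:,k] for the frontal slices: S₀ = [[3, -1], [6, 1]], S₁ = [[-13, -3], [7, 3]], S₂ = [[9, 3], [-9, -3]].
If T = a₁ ⊗ b₁ ⊗ c₁ + a₂ ⊗ b₂ ⊗ c₂ then each S_k = c₁[k]·a₁b₁ᵀ + c₂[k]·a₂b₂ᵀ. S₀ and S₁ are linearly independent, so a₁b₁ᵀ and a₂b₂ᵀ must span the same plane of matrices: they are the rank-1 matrices of the form x·S₀ + y·S₁.
det(x·S₀ + y·S₁) is 9·x² + 21·xy − 18·y² = 3·(x + 3·y)(3·x − 2·y), vanishing at (x:y) = (3:-1) and (2:3).
M₁ = 3·S₀ − S₁ = [[22, 0], [11, 0]] = 11·[2, 1][1, 0]ᵀ and M₂ = 2·S₀ + 3·S₁ = [[-33, -11], [33, 11]] = (-11)·[1, -1][3, 1]ᵀ, so take a₁ = [2, 1], b₁ = [1, 0], a₂ = [1, -1], b₂ = [3, 1].
Each slice is an integer combination of E₁ = a₁b₁ᵀ and E₂ = a₂b₂ᵀ: S₀ = 3·E₁ − E₂, S₁ = −2·E₁ − 3·E₂, S₂ = 3·E₂; reading off coefficients, c₁ = [3, -2, 0] and c₂ = [-1, -3, 3].
Hence T = [2, 1] ⊗ [1, 0] ⊗ [3, -2, 0] + [1, -1] ⊗ [3, 1] ⊗ [-1, -3, 3], so rank(T) ≤ 2.
These bounds meet, so rank(T) = 2.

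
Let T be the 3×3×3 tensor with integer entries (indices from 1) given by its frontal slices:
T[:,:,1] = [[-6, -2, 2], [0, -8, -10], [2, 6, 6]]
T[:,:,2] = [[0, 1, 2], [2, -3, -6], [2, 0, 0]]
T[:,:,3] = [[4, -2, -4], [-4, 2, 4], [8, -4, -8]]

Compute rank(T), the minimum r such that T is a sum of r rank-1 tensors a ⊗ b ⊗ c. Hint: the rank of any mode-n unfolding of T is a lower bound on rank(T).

Lower bound: in the mode-3 unfolding of T (rows indexed by k, columns by (i,j)) the 3×3 minor on rows k ∈ {1, 2, 3}, columns (i,j) ∈ {(1,1), (1,2), (1,3)} is det [[-6, -2, 2], [0, 1, 2], [4, -2, -4]] = -24 ≠ 0, so that unfolding has rank ≥ 3 and hence rank(T) ≥ 3 (CP rank is at least every unfolding rank, though it can be larger).
Upper bound: T is a sum of 3 rank-1 terms, T = [1, -2, 1] ⊗ [1, -1, -2] ⊗ [-2, -2, 0] + [1, -1, 2] ⊗ [2, -1, -2] ⊗ [0, 1, 2] + [1, 1, -1] ⊗ [2, 2, 1] ⊗ [-2, 0, 0] (written with every a and b primitive with positive leading entry and the scale carried by c; CP decompositions are not unique, and this one is verified by expanding entrywise), so rank(T) ≤ 3.
These bounds meet, so rank(T) = 3.

3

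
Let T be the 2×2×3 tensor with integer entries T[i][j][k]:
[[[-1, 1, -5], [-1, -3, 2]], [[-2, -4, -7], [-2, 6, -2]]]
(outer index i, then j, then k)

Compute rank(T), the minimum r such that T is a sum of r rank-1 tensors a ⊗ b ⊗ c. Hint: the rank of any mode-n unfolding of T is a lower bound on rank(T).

3

Lower bound: the mode-3 unfolding of T (rows indexed by k, columns by (i,j) = (0,0), (0,1), (1,0), (1,1)) is [[-1, -1, -2, -2], [1, -3, -4, 6], [-5, 2, -7, -2]].
There the 3×3 minor on rows k ∈ {0, 1, 2}, columns (i,j) ∈ {(0,0), (0,1), (1,0)} is det [[-1, -1, -2], [1, -3, -4], [-5, 2, -7]] = -30 ≠ 0, so this unfolding has rank ≥ 3; CP rank is at least every unfolding rank, so rank(T) ≥ 3. (This is only a lower bound: in general the CP rank may exceed every unfolding rank, so we still need to exhibit 3 rank-1 terms summing to T.)
Upper bound: T is a sum of 3 rank-1 terms, T = [1, -1] ⊗ [1, -2] ⊗ [0, 2, -1] + [1, 2] ⊗ [1, 0] ⊗ [0, -2, -4] + [1, 2] ⊗ [1, 1] ⊗ [-1, 1, 0] (written with every a and b primitive with positive leading entry and the scale carried by c; CP decompositions are not unique, and this one is verified by expanding entrywise), so rank(T) ≤ 3.
These bounds meet, so rank(T) = 3.
Check entry T[1,1,0] = -2: (-1)·(-2)·(0) + (2)·(0)·(0) + (2)·(1)·(-1) = -2.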